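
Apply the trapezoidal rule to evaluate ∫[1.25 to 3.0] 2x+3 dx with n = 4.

f(x) = 2x+3
a = 1.25, b = 3.0, n = 4
h = (b - a)/n = 0.437500

Trapezoidal rule: (h/2)[f(x₀) + 2f(x₁) + 2f(x₂) + ... + f(xₙ)]

x_0 = 1.2500, f(x_0) = 5.500000, coefficient = 1
x_1 = 1.6875, f(x_1) = 6.375000, coefficient = 2
x_2 = 2.1250, f(x_2) = 7.250000, coefficient = 2
x_3 = 2.5625, f(x_3) = 8.125000, coefficient = 2
x_4 = 3.0000, f(x_4) = 9.000000, coefficient = 1

I ≈ (0.437500/2) × 58.000000 = 12.687500
Exact value: 12.687500
Error: 0.000000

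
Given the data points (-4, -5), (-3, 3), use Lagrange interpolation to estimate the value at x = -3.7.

Lagrange interpolation formula:
P(x) = Σ yᵢ × Lᵢ(x)
where Lᵢ(x) = Π_{j≠i} (x - xⱼ)/(xᵢ - xⱼ)

L_0(-3.7) = (-3.7 - (-3))/(-4 - (-3)) = 0.700000
L_1(-3.7) = (-3.7 - (-4))/(-3 - (-4)) = 0.300000

P(-3.7) = (-5)×L_0(-3.7) + 3×L_1(-3.7)
P(-3.7) = -2.600000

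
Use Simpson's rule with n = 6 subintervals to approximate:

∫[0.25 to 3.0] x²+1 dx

f(x) = x²+1
a = 0.25, b = 3.0, n = 6
h = (b - a)/n = 0.458333

Simpson's rule: (h/3)[f(x₀) + 4f(x₁) + 2f(x₂) + ... + f(xₙ)]

x_0 = 0.2500, f(x_0) = 1.062500, coefficient = 1
x_1 = 0.7083, f(x_1) = 1.501736, coefficient = 4
x_2 = 1.1667, f(x_2) = 2.361111, coefficient = 2
x_3 = 1.6250, f(x_3) = 3.640625, coefficient = 4
x_4 = 2.0833, f(x_4) = 5.340278, coefficient = 2
x_5 = 2.5417, f(x_5) = 7.460069, coefficient = 4
x_6 = 3.0000, f(x_6) = 10.000000, coefficient = 1

I ≈ (0.458333/3) × 76.875000 = 11.744792
Exact value: 11.744792
Error: 0.000000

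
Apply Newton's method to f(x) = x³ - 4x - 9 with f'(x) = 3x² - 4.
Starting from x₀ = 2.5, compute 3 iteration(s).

f(x) = x³ - 4x - 9
f'(x) = 3x² - 4
x₀ = 2.5

Newton-Raphson formula: x_{n+1} = x_n - f(x_n)/f'(x_n)

Iteration 1:
  f(2.500000) = -3.375000
  f'(2.500000) = 14.750000
  x_1 = 2.500000 - (-3.375000)/14.750000 = 2.728814
Iteration 2:
  f(2.728814) = 0.404647
  f'(2.728814) = 18.339270
  x_2 = 2.728814 - 0.404647/18.339270 = 2.706749
Iteration 3:
  f(2.706749) = 0.003975
  f'(2.706749) = 17.979471
  x_3 = 2.706749 - 0.003975/17.979471 = 2.706528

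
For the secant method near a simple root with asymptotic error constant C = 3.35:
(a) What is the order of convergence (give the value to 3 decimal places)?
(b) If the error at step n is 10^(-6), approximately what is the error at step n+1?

(a) Secant method has superlinear convergence with order φ = (1+√5)/2 ≈ 1.618.
    This means |e_{n+1}| ≈ C|e_n|^1.618.

(b) With |e_n| = 10^(-6) and C = 3.35:
    |e_{n+1}| ≈ 3.35 × (10^(-6))^1.618 = 3.35 × 10^(-9.71)

(a) ≈ 1.618 (golden ratio); (b) |e_{n+1}| ≈ 6.559e-10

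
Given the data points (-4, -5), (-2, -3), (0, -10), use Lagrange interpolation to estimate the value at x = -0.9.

Lagrange interpolation formula:
P(x) = Σ yᵢ × Lᵢ(x)
where Lᵢ(x) = Π_{j≠i} (x - xⱼ)/(xᵢ - xⱼ)

L_0(-0.9) = (-0.9 - (-2))/(-4 - (-2)) × (-0.9 - 0)/(-4 - 0) = -0.123750
L_1(-0.9) = (-0.9 - (-4))/(-2 - (-4)) × (-0.9 - 0)/(-2 - 0) = 0.697500
L_2(-0.9) = (-0.9 - (-4))/(0 - (-4)) × (-0.9 - (-2))/(0 - (-2)) = 0.426250

P(-0.9) = (-5)×L_0(-0.9) + (-3)×L_1(-0.9) + (-10)×L_2(-0.9)
P(-0.9) = -5.736250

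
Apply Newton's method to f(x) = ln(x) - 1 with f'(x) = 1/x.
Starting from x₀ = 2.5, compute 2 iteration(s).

f(x) = ln(x) - 1
f'(x) = 1/x
x₀ = 2.5

Newton-Raphson formula: x_{n+1} = x_n - f(x_n)/f'(x_n)

Iteration 1:
  f(2.500000) = -0.083709
  f'(2.500000) = 0.400000
  x_1 = 2.500000 - (-0.083709)/0.400000 = 2.709273
Iteration 2:
  f(2.709273) = -0.003320
  f'(2.709273) = 0.369103
  x_2 = 2.709273 - (-0.003320)/0.369103 = 2.718267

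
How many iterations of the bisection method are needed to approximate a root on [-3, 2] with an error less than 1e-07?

We need (b-a)/2^n ≤ 1e-07
(2 - (-3))/2^n ≤ 1e-07
5/2^n ≤ 1e-07
2^n ≥ 50000000
n ≥ log₂(50000000) = 25.58
n ≥ 26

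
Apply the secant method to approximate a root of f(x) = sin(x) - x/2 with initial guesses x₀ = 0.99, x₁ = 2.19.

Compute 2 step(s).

f(x) = sin(x) - x/2
x₀ = 0.99, x₁ = 2.19

Secant formula: x_{n+1} = x_n - f(x_n)(x_n - x_{n-1})/(f(x_n) - f(x_{n-1}))

Iteration 1:
  f(0.990000) = 0.341026
  f(2.190000) = -0.280659
  x_2 = 2.190000 - (-0.280659)×(2.190000 - 0.990000)/(-0.280659 - 0.341026)
       = 1.648261
Iteration 2:
  f(2.190000) = -0.280659
  f(1.648261) = 0.172870
  x_3 = 1.648261 - 0.172870×(1.648261 - 2.190000)/(0.172870 - (-0.280659))
       = 1.854754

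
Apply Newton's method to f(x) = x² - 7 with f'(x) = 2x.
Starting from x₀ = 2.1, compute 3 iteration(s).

f(x) = x² - 7
f'(x) = 2x
x₀ = 2.1

Newton-Raphson formula: x_{n+1} = x_n - f(x_n)/f'(x_n)

Iteration 1:
  f(2.100000) = -2.590000
  f'(2.100000) = 4.200000
  x_1 = 2.100000 - (-2.590000)/4.200000 = 2.716667
Iteration 2:
  f(2.716667) = 0.380278
  f'(2.716667) = 5.433333
  x_2 = 2.716667 - 0.380278/5.433333 = 2.646677
Iteration 3:
  f(2.646677) = 0.004899
  f'(2.646677) = 5.293354
  x_3 = 2.646677 - 0.004899/5.293354 = 2.645751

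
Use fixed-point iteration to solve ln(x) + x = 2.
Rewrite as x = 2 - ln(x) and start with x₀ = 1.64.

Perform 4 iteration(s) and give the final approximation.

Equation: ln(x) + x = 2
Fixed-point form: x = 2 - ln(x)
x₀ = 1.64

x_1 = g(1.640000) = 1.505304
x_2 = g(1.505304) = 1.591005
x_3 = g(1.591005) = 1.535634
x_4 = g(1.535634) = 1.571057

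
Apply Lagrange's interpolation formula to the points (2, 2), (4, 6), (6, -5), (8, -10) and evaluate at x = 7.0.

Lagrange interpolation formula:
P(x) = Σ yᵢ × Lᵢ(x)
where Lᵢ(x) = Π_{j≠i} (x - xⱼ)/(xᵢ - xⱼ)

L_0(7.0) = (7.0 - 4)/(2 - 4) × (7.0 - 6)/(2 - 6) × (7.0 - 8)/(2 - 8) = 0.062500
L_1(7.0) = (7.0 - 2)/(4 - 2) × (7.0 - 6)/(4 - 6) × (7.0 - 8)/(4 - 8) = -0.312500
L_2(7.0) = (7.0 - 2)/(6 - 2) × (7.0 - 4)/(6 - 4) × (7.0 - 8)/(6 - 8) = 0.937500
L_3(7.0) = (7.0 - 2)/(8 - 2) × (7.0 - 4)/(8 - 4) × (7.0 - 6)/(8 - 6) = 0.312500

P(7.0) = 2×L_0(7.0) + 6×L_1(7.0) + (-5)×L_2(7.0) + (-10)×L_3(7.0)
P(7.0) = -9.562500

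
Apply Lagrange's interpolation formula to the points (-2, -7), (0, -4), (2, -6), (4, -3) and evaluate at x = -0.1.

Lagrange interpolation formula:
P(x) = Σ yᵢ × Lᵢ(x)
where Lᵢ(x) = Π_{j≠i} (x - xⱼ)/(xᵢ - xⱼ)

L_0(-0.1) = (-0.1 - 0)/(-2 - 0) × (-0.1 - 2)/(-2 - 2) × (-0.1 - 4)/(-2 - 4) = 0.017937
L_1(-0.1) = (-0.1 - (-2))/(0 - (-2)) × (-0.1 - 2)/(0 - 2) × (-0.1 - 4)/(0 - 4) = 1.022437
L_2(-0.1) = (-0.1 - (-2))/(2 - (-2)) × (-0.1 - 0)/(2 - 0) × (-0.1 - 4)/(2 - 4) = -0.048687
L_3(-0.1) = (-0.1 - (-2))/(4 - (-2)) × (-0.1 - 0)/(4 - 0) × (-0.1 - 2)/(4 - 2) = 0.008313

P(-0.1) = (-7)×L_0(-0.1) + (-4)×L_1(-0.1) + (-6)×L_2(-0.1) + (-3)×L_3(-0.1)
P(-0.1) = -3.948125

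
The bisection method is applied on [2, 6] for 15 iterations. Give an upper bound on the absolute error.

Bisection error bound: |error| ≤ (b-a)/2^n
|error| ≤ (6 - 2)/2^15 = 4/2^15
|error| ≤ 0.0001220703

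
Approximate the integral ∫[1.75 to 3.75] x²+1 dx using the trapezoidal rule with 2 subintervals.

f(x) = x²+1
a = 1.75, b = 3.75, n = 2
h = (b - a)/n = 1.000000

Trapezoidal rule: (h/2)[f(x₀) + 2f(x₁) + 2f(x₂) + ... + f(xₙ)]

x_0 = 1.7500, f(x_0) = 4.062500, coefficient = 1
x_1 = 2.7500, f(x_1) = 8.562500, coefficient = 2
x_2 = 3.7500, f(x_2) = 15.062500, coefficient = 1

I ≈ (1.000000/2) × 36.250000 = 18.125000
Exact value: 17.791667
Error: 0.333333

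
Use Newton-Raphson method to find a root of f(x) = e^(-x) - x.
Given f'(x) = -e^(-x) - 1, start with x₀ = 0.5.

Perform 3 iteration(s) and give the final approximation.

f(x) = e^(-x) - x
f'(x) = -e^(-x) - 1
x₀ = 0.5

Newton-Raphson formula: x_{n+1} = x_n - f(x_n)/f'(x_n)

Iteration 1:
  f(0.500000) = 0.106531
  f'(0.500000) = -1.606531
  x_1 = 0.500000 - 0.106531/(-1.606531) = 0.566311
Iteration 2:
  f(0.566311) = 0.001305
  f'(0.566311) = -1.567616
  x_2 = 0.566311 - 0.001305/(-1.567616) = 0.567143
Iteration 3:
  f(0.567143) = 0.000000
  f'(0.567143) = -1.567143
  x_3 = 0.567143 - 0.000000/(-1.567143) = 0.567143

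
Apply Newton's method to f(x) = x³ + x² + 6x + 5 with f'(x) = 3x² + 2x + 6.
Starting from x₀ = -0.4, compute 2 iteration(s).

f(x) = x³ + x² + 6x + 5
f'(x) = 3x² + 2x + 6
x₀ = -0.4

Newton-Raphson formula: x_{n+1} = x_n - f(x_n)/f'(x_n)

Iteration 1:
  f(-0.400000) = 2.696000
  f'(-0.400000) = 5.680000
  x_1 = -0.400000 - 2.696000/5.680000 = -0.874648
Iteration 2:
  f(-0.874648) = -0.151992
  f'(-0.874648) = 6.545731
  x_2 = -0.874648 - (-0.151992)/6.545731 = -0.851428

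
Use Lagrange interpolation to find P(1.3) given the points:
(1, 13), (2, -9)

Lagrange interpolation formula:
P(x) = Σ yᵢ × Lᵢ(x)
where Lᵢ(x) = Π_{j≠i} (x - xⱼ)/(xᵢ - xⱼ)

L_0(1.3) = (1.3 - 2)/(1 - 2) = 0.700000
L_1(1.3) = (1.3 - 1)/(2 - 1) = 0.300000

P(1.3) = 13×L_0(1.3) + (-9)×L_1(1.3)
P(1.3) = 6.400000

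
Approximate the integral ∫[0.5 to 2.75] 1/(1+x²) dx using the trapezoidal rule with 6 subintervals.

f(x) = 1/(1+x²)
a = 0.5, b = 2.75, n = 6
h = (b - a)/n = 0.375000

Trapezoidal rule: (h/2)[f(x₀) + 2f(x₁) + 2f(x₂) + ... + f(xₙ)]

x_0 = 0.5000, f(x_0) = 0.800000, coefficient = 1
x_1 = 0.8750, f(x_1) = 0.566372, coefficient = 2
x_2 = 1.2500, f(x_2) = 0.390244, coefficient = 2
x_3 = 1.6250, f(x_3) = 0.274678, coefficient = 2
x_4 = 2.0000, f(x_4) = 0.200000, coefficient = 2
x_5 = 2.3750, f(x_5) = 0.150588, coefficient = 2
x_6 = 2.7500, f(x_6) = 0.116788, coefficient = 1

I ≈ (0.375000/2) × 4.080552 = 0.765104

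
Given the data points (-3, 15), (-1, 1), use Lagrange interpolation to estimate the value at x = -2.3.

Lagrange interpolation formula:
P(x) = Σ yᵢ × Lᵢ(x)
where Lᵢ(x) = Π_{j≠i} (x - xⱼ)/(xᵢ - xⱼ)

L_0(-2.3) = (-2.3 - (-1))/(-3 - (-1)) = 0.650000
L_1(-2.3) = (-2.3 - (-3))/(-1 - (-3)) = 0.350000

P(-2.3) = 15×L_0(-2.3) + 1×L_1(-2.3)
P(-2.3) = 10.100000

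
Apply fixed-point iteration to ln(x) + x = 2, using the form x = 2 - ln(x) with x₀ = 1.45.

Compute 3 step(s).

Equation: ln(x) + x = 2
Fixed-point form: x = 2 - ln(x)
x₀ = 1.45

x_1 = g(1.450000) = 1.628436
x_2 = g(1.628436) = 1.512380
x_3 = g(1.512380) = 1.586316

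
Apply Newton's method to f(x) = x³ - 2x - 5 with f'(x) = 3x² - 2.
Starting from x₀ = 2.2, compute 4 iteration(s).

f(x) = x³ - 2x - 5
f'(x) = 3x² - 2
x₀ = 2.2

Newton-Raphson formula: x_{n+1} = x_n - f(x_n)/f'(x_n)

Iteration 1:
  f(2.200000) = 1.248000
  f'(2.200000) = 12.520000
  x_1 = 2.200000 - 1.248000/12.520000 = 2.100319
Iteration 2:
  f(2.100319) = 0.064589
  f'(2.100319) = 11.234026
  x_2 = 2.100319 - 0.064589/11.234026 = 2.094570
Iteration 3:
  f(2.094570) = 0.000208
  f'(2.094570) = 11.161672
  x_3 = 2.094570 - 0.000208/11.161672 = 2.094551
Iteration 4:
  f(2.094551) = 0.000000
  f'(2.094551) = 11.161438
  x_4 = 2.094551 - 0.000000/11.161438 = 2.094551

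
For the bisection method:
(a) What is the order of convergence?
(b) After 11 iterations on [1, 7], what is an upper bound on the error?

(a) Bisection has linear (order 1) convergence; the error is halved each step.

(b) Error bound = (b-a)/2^n = (7 - 1)/2^{11}
    = 6/2^{11}

(a) 1 (linear); (b) error ≤ 2.93e-03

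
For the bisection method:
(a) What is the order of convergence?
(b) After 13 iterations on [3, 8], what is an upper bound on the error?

(a) Bisection has linear (order 1) convergence; the error is halved each step.

(b) Error bound = (b-a)/2^n = (8 - 3)/2^{13}
    = 5/2^{13}

(a) 1 (linear); (b) error ≤ 6.10e-04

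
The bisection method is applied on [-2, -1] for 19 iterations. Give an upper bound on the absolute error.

Bisection error bound: |error| ≤ (b-a)/2^n
|error| ≤ (-1 - (-2))/2^19 = 1/2^19
|error| ≤ 0.0000019073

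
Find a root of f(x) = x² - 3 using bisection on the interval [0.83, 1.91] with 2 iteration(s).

f(x) = x² - 3
Initial interval: [0.83, 1.91]

Iteration 1:
  c_1 = (0.830000 + 1.910000)/2 = 1.370000
  f(c_1) = f(1.370000) = -1.123100
  f(a) × f(c) ≥ 0, new interval: [1.370000, 1.910000]
Iteration 2:
  c_2 = (1.370000 + 1.910000)/2 = 1.640000
  f(c_2) = f(1.640000) = -0.310400
  f(a) × f(c) ≥ 0, new interval: [1.640000, 1.910000]

After 2 iteration(s), the approximation is c_2 = 1.640000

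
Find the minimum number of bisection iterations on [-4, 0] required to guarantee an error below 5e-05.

We need (b-a)/2^n ≤ 5e-05
(0 - (-4))/2^n ≤ 5e-05
4/2^n ≤ 5e-05
2^n ≥ 80000
n ≥ log₂(80000) = 16.29
n ≥ 17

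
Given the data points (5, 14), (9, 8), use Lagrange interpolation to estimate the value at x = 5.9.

Lagrange interpolation formula:
P(x) = Σ yᵢ × Lᵢ(x)
where Lᵢ(x) = Π_{j≠i} (x - xⱼ)/(xᵢ - xⱼ)

L_0(5.9) = (5.9 - 9)/(5 - 9) = 0.775000
L_1(5.9) = (5.9 - 5)/(9 - 5) = 0.225000

P(5.9) = 14×L_0(5.9) + 8×L_1(5.9)
P(5.9) = 12.650000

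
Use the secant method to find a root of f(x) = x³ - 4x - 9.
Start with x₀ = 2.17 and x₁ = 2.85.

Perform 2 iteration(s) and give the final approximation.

f(x) = x³ - 4x - 9
x₀ = 2.17, x₁ = 2.85

Secant formula: x_{n+1} = x_n - f(x_n)(x_n - x_{n-1})/(f(x_n) - f(x_{n-1}))

Iteration 1:
  f(2.170000) = -7.461687
  f(2.850000) = 2.749125
  x_2 = 2.850000 - 2.749125×(2.850000 - 2.170000)/(2.749125 - (-7.461687))
       = 2.666919
Iteration 2:
  f(2.850000) = 2.749125
  f(2.666919) = -0.699328
  x_3 = 2.666919 - (-0.699328)×(2.666919 - 2.850000)/(-0.699328 - 2.749125)
       = 2.704047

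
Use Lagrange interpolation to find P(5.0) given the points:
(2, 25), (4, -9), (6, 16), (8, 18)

Lagrange interpolation formula:
P(x) = Σ yᵢ × Lᵢ(x)
where Lᵢ(x) = Π_{j≠i} (x - xⱼ)/(xᵢ - xⱼ)

L_0(5.0) = (5.0 - 4)/(2 - 4) × (5.0 - 6)/(2 - 6) × (5.0 - 8)/(2 - 8) = -0.062500
L_1(5.0) = (5.0 - 2)/(4 - 2) × (5.0 - 6)/(4 - 6) × (5.0 - 8)/(4 - 8) = 0.562500
L_2(5.0) = (5.0 - 2)/(6 - 2) × (5.0 - 4)/(6 - 4) × (5.0 - 8)/(6 - 8) = 0.562500
L_3(5.0) = (5.0 - 2)/(8 - 2) × (5.0 - 4)/(8 - 4) × (5.0 - 6)/(8 - 6) = -0.062500

P(5.0) = 25×L_0(5.0) + (-9)×L_1(5.0) + 16×L_2(5.0) + 18×L_3(5.0)
P(5.0) = 1.250000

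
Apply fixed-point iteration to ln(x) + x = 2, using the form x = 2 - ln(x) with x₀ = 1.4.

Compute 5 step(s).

Equation: ln(x) + x = 2
Fixed-point form: x = 2 - ln(x)
x₀ = 1.4

x_1 = g(1.400000) = 1.663528
x_2 = g(1.663528) = 1.491059
x_3 = g(1.491059) = 1.600513
x_4 = g(1.600513) = 1.529676
x_5 = g(1.529676) = 1.574944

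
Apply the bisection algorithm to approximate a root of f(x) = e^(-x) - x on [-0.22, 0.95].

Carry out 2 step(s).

f(x) = e^(-x) - x
Initial interval: [-0.22, 0.95]

Iteration 1:
  c_1 = (-0.220000 + 0.950000)/2 = 0.365000
  f(c_1) = f(0.365000) = 0.329197
  f(a) × f(c) ≥ 0, new interval: [0.365000, 0.950000]
Iteration 2:
  c_2 = (0.365000 + 0.950000)/2 = 0.657500
  f(c_2) = f(0.657500) = -0.139355
  f(a) × f(c) < 0, new interval: [0.365000, 0.657500]

After 2 iteration(s), the approximation is c_2 = 0.657500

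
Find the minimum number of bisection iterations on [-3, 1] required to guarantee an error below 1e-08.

We need (b-a)/2^n ≤ 1e-08
(1 - (-3))/2^n ≤ 1e-08
4/2^n ≤ 1e-08
2^n ≥ 400000000
n ≥ log₂(400000000) = 28.58
n ≥ 29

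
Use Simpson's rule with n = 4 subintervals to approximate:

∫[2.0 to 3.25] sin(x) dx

f(x) = sin(x)
a = 2.0, b = 3.25, n = 4
h = (b - a)/n = 0.312500

Simpson's rule: (h/3)[f(x₀) + 4f(x₁) + 2f(x₂) + ... + f(xₙ)]

x_0 = 2.0000, f(x_0) = 0.909297, coefficient = 1
x_1 = 2.3125, f(x_1) = 0.737319, coefficient = 4
x_2 = 2.6250, f(x_2) = 0.493920, coefficient = 2
x_3 = 2.9375, f(x_3) = 0.202679, coefficient = 4
x_4 = 3.2500, f(x_4) = -0.108195, coefficient = 1

I ≈ (0.312500/3) × 5.548933 = 0.578014
Exact value: 0.577983
Error: 0.000031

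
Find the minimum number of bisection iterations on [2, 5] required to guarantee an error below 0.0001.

We need (b-a)/2^n ≤ 0.0001
(5 - 2)/2^n ≤ 0.0001
3/2^n ≤ 0.0001
2^n ≥ 30000
n ≥ log₂(30000) = 14.87
n ≥ 15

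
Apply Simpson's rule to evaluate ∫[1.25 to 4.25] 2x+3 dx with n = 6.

f(x) = 2x+3
a = 1.25, b = 4.25, n = 6
h = (b - a)/n = 0.500000

Simpson's rule: (h/3)[f(x₀) + 4f(x₁) + 2f(x₂) + ... + f(xₙ)]

x_0 = 1.2500, f(x_0) = 5.500000, coefficient = 1
x_1 = 1.7500, f(x_1) = 6.500000, coefficient = 4
x_2 = 2.2500, f(x_2) = 7.500000, coefficient = 2
x_3 = 2.7500, f(x_3) = 8.500000, coefficient = 4
x_4 = 3.2500, f(x_4) = 9.500000, coefficient = 2
x_5 = 3.7500, f(x_5) = 10.500000, coefficient = 4
x_6 = 4.2500, f(x_6) = 11.500000, coefficient = 1

I ≈ (0.500000/3) × 153.000000 = 25.500000
Exact value: 25.500000
Error: 0.000000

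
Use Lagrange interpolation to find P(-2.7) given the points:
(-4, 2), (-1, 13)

Lagrange interpolation formula:
P(x) = Σ yᵢ × Lᵢ(x)
where Lᵢ(x) = Π_{j≠i} (x - xⱼ)/(xᵢ - xⱼ)

L_0(-2.7) = (-2.7 - (-1))/(-4 - (-1)) = 0.566667
L_1(-2.7) = (-2.7 - (-4))/(-1 - (-4)) = 0.433333

P(-2.7) = 2×L_0(-2.7) + 13×L_1(-2.7)
P(-2.7) = 6.766667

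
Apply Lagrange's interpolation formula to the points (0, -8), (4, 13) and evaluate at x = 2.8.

Lagrange interpolation formula:
P(x) = Σ yᵢ × Lᵢ(x)
where Lᵢ(x) = Π_{j≠i} (x - xⱼ)/(xᵢ - xⱼ)

L_0(2.8) = (2.8 - 4)/(0 - 4) = 0.300000
L_1(2.8) = (2.8 - 0)/(4 - 0) = 0.700000

P(2.8) = (-8)×L_0(2.8) + 13×L_1(2.8)
P(2.8) = 6.700000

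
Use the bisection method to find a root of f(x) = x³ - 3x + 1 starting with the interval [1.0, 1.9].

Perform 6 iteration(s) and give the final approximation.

f(x) = x³ - 3x + 1
Initial interval: [1.0, 1.9]

Iteration 1:
  c_1 = (1.000000 + 1.900000)/2 = 1.450000
  f(c_1) = f(1.450000) = -0.301375
  f(a) × f(c) ≥ 0, new interval: [1.450000, 1.900000]
Iteration 2:
  c_2 = (1.450000 + 1.900000)/2 = 1.675000
  f(c_2) = f(1.675000) = 0.674422
  f(a) × f(c) < 0, new interval: [1.450000, 1.675000]
Iteration 3:
  c_3 = (1.450000 + 1.675000)/2 = 1.562500
  f(c_3) = f(1.562500) = 0.127197
  f(a) × f(c) < 0, new interval: [1.450000, 1.562500]
Iteration 4:
  c_4 = (1.450000 + 1.562500)/2 = 1.506250
  f(c_4) = f(1.506250) = -0.101386
  f(a) × f(c) ≥ 0, new interval: [1.506250, 1.562500]
Iteration 5:
  c_5 = (1.506250 + 1.562500)/2 = 1.534375
  f(c_5) = f(1.534375) = 0.009264
  f(a) × f(c) < 0, new interval: [1.506250, 1.534375]
Iteration 6:
  c_6 = (1.506250 + 1.534375)/2 = 1.520313
  f(c_6) = f(1.520313) = -0.046963
  f(a) × f(c) ≥ 0, new interval: [1.520313, 1.534375]

After 6 iteration(s), the approximation is c_6 = 1.520313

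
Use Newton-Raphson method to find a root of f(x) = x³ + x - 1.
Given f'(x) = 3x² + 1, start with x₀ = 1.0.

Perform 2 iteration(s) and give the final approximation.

f(x) = x³ + x - 1
f'(x) = 3x² + 1
x₀ = 1.0

Newton-Raphson formula: x_{n+1} = x_n - f(x_n)/f'(x_n)

Iteration 1:
  f(1.000000) = 1.000000
  f'(1.000000) = 4.000000
  x_1 = 1.000000 - 1.000000/4.000000 = 0.750000
Iteration 2:
  f(0.750000) = 0.171875
  f'(0.750000) = 2.687500
  x_2 = 0.750000 - 0.171875/2.687500 = 0.686047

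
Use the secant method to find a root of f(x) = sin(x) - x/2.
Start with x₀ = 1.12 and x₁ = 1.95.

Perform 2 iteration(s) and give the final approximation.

f(x) = sin(x) - x/2
x₀ = 1.12, x₁ = 1.95

Secant formula: x_{n+1} = x_n - f(x_n)(x_n - x_{n-1})/(f(x_n) - f(x_{n-1}))

Iteration 1:
  f(1.120000) = 0.340100
  f(1.950000) = -0.046040
  x_2 = 1.950000 - (-0.046040)×(1.950000 - 1.120000)/(-0.046040 - 0.340100)
       = 1.851038
Iteration 2:
  f(1.950000) = -0.046040
  f(1.851038) = 0.035470
  x_3 = 1.851038 - 0.035470×(1.851038 - 1.950000)/(0.035470 - (-0.046040))
       = 1.894102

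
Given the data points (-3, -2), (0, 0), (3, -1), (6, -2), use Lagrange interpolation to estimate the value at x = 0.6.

Lagrange interpolation formula:
P(x) = Σ yᵢ × Lᵢ(x)
where Lᵢ(x) = Π_{j≠i} (x - xⱼ)/(xᵢ - xⱼ)

L_0(0.6) = (0.6 - 0)/(-3 - 0) × (0.6 - 3)/(-3 - 3) × (0.6 - 6)/(-3 - 6) = -0.048000
L_1(0.6) = (0.6 - (-3))/(0 - (-3)) × (0.6 - 3)/(0 - 3) × (0.6 - 6)/(0 - 6) = 0.864000
L_2(0.6) = (0.6 - (-3))/(3 - (-3)) × (0.6 - 0)/(3 - 0) × (0.6 - 6)/(3 - 6) = 0.216000
L_3(0.6) = (0.6 - (-3))/(6 - (-3)) × (0.6 - 0)/(6 - 0) × (0.6 - 3)/(6 - 3) = -0.032000

P(0.6) = (-2)×L_0(0.6) + 0×L_1(0.6) + (-1)×L_2(0.6) + (-2)×L_3(0.6)
P(0.6) = -0.056000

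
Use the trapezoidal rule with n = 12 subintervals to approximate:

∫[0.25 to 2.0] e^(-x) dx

f(x) = e^(-x)
a = 0.25, b = 2.0, n = 12
h = (b - a)/n = 0.145833

Trapezoidal rule: (h/2)[f(x₀) + 2f(x₁) + 2f(x₂) + ... + f(xₙ)]

x_0 = 0.2500, f(x_0) = 0.778801, coefficient = 1
x_1 = 0.3958, f(x_1) = 0.673119, coefficient = 2
x_2 = 0.5417, f(x_2) = 0.581778, coefficient = 2
x_3 = 0.6875, f(x_3) = 0.502832, coefficient = 2
x_4 = 0.8333, f(x_4) = 0.434598, coefficient = 2
x_5 = 0.9792, f(x_5) = 0.375624, coefficient = 2
x_6 = 1.1250, f(x_6) = 0.324652, coefficient = 2
x_7 = 1.2708, f(x_7) = 0.280598, coefficient = 2
x_8 = 1.4167, f(x_8) = 0.242521, coefficient = 2
x_9 = 1.5625, f(x_9) = 0.209611, coefficient = 2
x_10 = 1.7083, f(x_10) = 0.181167, coefficient = 2
x_11 = 1.8542, f(x_11) = 0.156583, coefficient = 2
x_12 = 2.0000, f(x_12) = 0.135335, coefficient = 1

I ≈ (0.145833/2) × 8.840304 = 0.644605
Exact value: 0.643465
Error: 0.001140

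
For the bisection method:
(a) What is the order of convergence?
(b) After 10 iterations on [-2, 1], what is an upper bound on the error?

(a) Bisection has linear (order 1) convergence; the error is halved each step.

(b) Error bound = (b-a)/2^n = (1 - (-2))/2^{10}
    = 3/2^{10}

(a) 1 (linear); (b) error ≤ 2.93e-03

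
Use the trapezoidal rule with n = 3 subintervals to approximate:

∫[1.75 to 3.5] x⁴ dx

f(x) = x⁴
a = 1.75, b = 3.5, n = 3
h = (b - a)/n = 0.583333

Trapezoidal rule: (h/2)[f(x₀) + 2f(x₁) + 2f(x₂) + ... + f(xₙ)]

x_0 = 1.7500, f(x_0) = 9.378906, coefficient = 1
x_1 = 2.3333, f(x_1) = 29.641975, coefficient = 2
x_2 = 2.9167, f(x_2) = 72.368104, coefficient = 2
x_3 = 3.5000, f(x_3) = 150.062500, coefficient = 1

I ≈ (0.583333/2) × 363.461564 = 106.009623
Exact value: 101.761133
Error: 4.248490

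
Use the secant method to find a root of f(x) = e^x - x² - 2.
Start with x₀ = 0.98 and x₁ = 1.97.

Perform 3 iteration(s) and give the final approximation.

f(x) = e^x - x² - 2
x₀ = 0.98, x₁ = 1.97

Secant formula: x_{n+1} = x_n - f(x_n)(x_n - x_{n-1})/(f(x_n) - f(x_{n-1}))

Iteration 1:
  f(0.980000) = -0.295944
  f(1.970000) = 1.289776
  x_2 = 1.970000 - 1.289776×(1.970000 - 0.980000)/(1.289776 - (-0.295944))
       = 1.164764
Iteration 2:
  f(1.970000) = 1.289776
  f(1.164764) = -0.151509
  x_3 = 1.164764 - (-0.151509)×(1.164764 - 1.970000)/(-0.151509 - 1.289776)
       = 1.249411
Iteration 3:
  f(1.164764) = -0.151509
  f(1.249411) = -0.072740
  x_4 = 1.249411 - (-0.072740)×(1.249411 - 1.164764)/(-0.072740 - (-0.151509))
       = 1.327579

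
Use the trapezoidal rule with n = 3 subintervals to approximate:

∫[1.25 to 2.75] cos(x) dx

f(x) = cos(x)
a = 1.25, b = 2.75, n = 3
h = (b - a)/n = 0.500000

Trapezoidal rule: (h/2)[f(x₀) + 2f(x₁) + 2f(x₂) + ... + f(xₙ)]

x_0 = 1.2500, f(x_0) = 0.315322, coefficient = 1
x_1 = 1.7500, f(x_1) = -0.178246, coefficient = 2
x_2 = 2.2500, f(x_2) = -0.628174, coefficient = 2
x_3 = 2.7500, f(x_3) = -0.924302, coefficient = 1

I ≈ (0.500000/2) × -2.221819 = -0.555455
Exact value: -0.567324
Error: 0.011869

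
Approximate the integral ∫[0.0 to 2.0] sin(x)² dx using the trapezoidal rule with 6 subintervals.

f(x) = sin(x)²
a = 0.0, b = 2.0, n = 6
h = (b - a)/n = 0.333333

Trapezoidal rule: (h/2)[f(x₀) + 2f(x₁) + 2f(x₂) + ... + f(xₙ)]

x_0 = 0.0000, f(x_0) = 0.000000, coefficient = 1
x_1 = 0.3333, f(x_1) = 0.107056, coefficient = 2
x_2 = 0.6667, f(x_2) = 0.382381, coefficient = 2
x_3 = 1.0000, f(x_3) = 0.708073, coefficient = 2
x_4 = 1.3333, f(x_4) = 0.944663, coefficient = 2
x_5 = 1.6667, f(x_5) = 0.990837, coefficient = 2
x_6 = 2.0000, f(x_6) = 0.826822, coefficient = 1

I ≈ (0.333333/2) × 7.092844 = 1.182141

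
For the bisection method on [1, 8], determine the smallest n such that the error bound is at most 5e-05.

We need (b-a)/2^n ≤ 5e-05
(8 - 1)/2^n ≤ 5e-05
7/2^n ≤ 5e-05
2^n ≥ 140000
n ≥ log₂(140000) = 17.10
n ≥ 18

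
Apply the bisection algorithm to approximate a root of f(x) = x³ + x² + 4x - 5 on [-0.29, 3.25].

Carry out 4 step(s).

f(x) = x³ + x² + 4x - 5
Initial interval: [-0.29, 3.25]

Iteration 1:
  c_1 = (-0.290000 + 3.250000)/2 = 1.480000
  f(c_1) = f(1.480000) = 6.352192
  f(a) × f(c) < 0, new interval: [-0.290000, 1.480000]
Iteration 2:
  c_2 = (-0.290000 + 1.480000)/2 = 0.595000
  f(c_2) = f(0.595000) = -2.055330
  f(a) × f(c) ≥ 0, new interval: [0.595000, 1.480000]
Iteration 3:
  c_3 = (0.595000 + 1.480000)/2 = 1.037500
  f(c_3) = f(1.037500) = 1.343178
  f(a) × f(c) < 0, new interval: [0.595000, 1.037500]
Iteration 4:
  c_4 = (0.595000 + 1.037500)/2 = 0.816250
  f(c_4) = f(0.816250) = -0.524898
  f(a) × f(c) ≥ 0, new interval: [0.816250, 1.037500]

After 4 iteration(s), the approximation is c_4 = 0.816250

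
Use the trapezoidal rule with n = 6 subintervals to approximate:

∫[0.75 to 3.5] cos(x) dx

f(x) = cos(x)
a = 0.75, b = 3.5, n = 6
h = (b - a)/n = 0.458333

Trapezoidal rule: (h/2)[f(x₀) + 2f(x₁) + 2f(x₂) + ... + f(xₙ)]

x_0 = 0.7500, f(x_0) = 0.731689, coefficient = 1
x_1 = 1.2083, f(x_1) = 0.354578, coefficient = 2
x_2 = 1.6667, f(x_2) = -0.095724, coefficient = 2
x_3 = 2.1250, f(x_3) = -0.526266, coefficient = 2
x_4 = 2.5833, f(x_4) = -0.848178, coefficient = 2
x_5 = 3.0417, f(x_5) = -0.995012, coefficient = 2
x_6 = 3.5000, f(x_6) = -0.936457, coefficient = 1

I ≈ (0.458333/2) × -4.425971 = -1.014285
Exact value: -1.032422
Error: 0.018137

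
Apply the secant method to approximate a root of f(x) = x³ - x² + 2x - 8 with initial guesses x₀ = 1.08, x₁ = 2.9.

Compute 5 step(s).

f(x) = x³ - x² + 2x - 8
x₀ = 1.08, x₁ = 2.9

Secant formula: x_{n+1} = x_n - f(x_n)(x_n - x_{n-1})/(f(x_n) - f(x_{n-1}))

Iteration 1:
  f(1.080000) = -5.746688
  f(2.900000) = 13.779000
  x_2 = 2.900000 - 13.779000×(2.900000 - 1.080000)/(13.779000 - (-5.746688))
       = 1.615652
Iteration 2:
  f(2.900000) = 13.779000
  f(1.615652) = -3.161641
  x_3 = 1.615652 - (-3.161641)×(1.615652 - 2.900000)/(-3.161641 - 13.779000)
       = 1.855350
Iteration 3:
  f(1.615652) = -3.161641
  f(1.855350) = -1.344904
  x_4 = 1.855350 - (-1.344904)×(1.855350 - 1.615652)/(-1.344904 - (-3.161641))
       = 2.032796
Iteration 4:
  f(1.855350) = -1.344904
  f(2.032796) = 0.333373
  x_5 = 2.032796 - 0.333373×(2.032796 - 1.855350)/(0.333373 - (-1.344904))
       = 1.997548
Iteration 5:
  f(2.032796) = 0.333373
  f(1.997548) = -0.024488
  x_6 = 1.997548 - (-0.024488)×(1.997548 - 2.032796)/(-0.024488 - 0.333373)
       = 1.999960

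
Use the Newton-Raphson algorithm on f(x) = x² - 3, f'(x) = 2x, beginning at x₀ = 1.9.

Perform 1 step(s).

f(x) = x² - 3
f'(x) = 2x
x₀ = 1.9

Newton-Raphson formula: x_{n+1} = x_n - f(x_n)/f'(x_n)

Iteration 1:
  f(1.900000) = 0.610000
  f'(1.900000) = 3.800000
  x_1 = 1.900000 - 0.610000/3.800000 = 1.739474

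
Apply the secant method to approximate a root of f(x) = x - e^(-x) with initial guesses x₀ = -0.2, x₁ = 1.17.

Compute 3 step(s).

f(x) = x - e^(-x)
x₀ = -0.2, x₁ = 1.17

Secant formula: x_{n+1} = x_n - f(x_n)(x_n - x_{n-1})/(f(x_n) - f(x_{n-1}))

Iteration 1:
  f(-0.200000) = -1.421403
  f(1.170000) = 0.859633
  x_2 = 1.170000 - 0.859633×(1.170000 - (-0.200000))/(0.859633 - (-1.421403))
       = 0.653701
Iteration 2:
  f(1.170000) = 0.859633
  f(0.653701) = 0.133583
  x_3 = 0.653701 - 0.133583×(0.653701 - 1.170000)/(0.133583 - 0.859633)
       = 0.558709
Iteration 3:
  f(0.653701) = 0.133583
  f(0.558709) = -0.013239
  x_4 = 0.558709 - (-0.013239)×(0.558709 - 0.653701)/(-0.013239 - 0.133583)
       = 0.567274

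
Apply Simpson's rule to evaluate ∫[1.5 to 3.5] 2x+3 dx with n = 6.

f(x) = 2x+3
a = 1.5, b = 3.5, n = 6
h = (b - a)/n = 0.333333

Simpson's rule: (h/3)[f(x₀) + 4f(x₁) + 2f(x₂) + ... + f(xₙ)]

x_0 = 1.5000, f(x_0) = 6.000000, coefficient = 1
x_1 = 1.8333, f(x_1) = 6.666667, coefficient = 4
x_2 = 2.1667, f(x_2) = 7.333333, coefficient = 2
x_3 = 2.5000, f(x_3) = 8.000000, coefficient = 4
x_4 = 2.8333, f(x_4) = 8.666667, coefficient = 2
x_5 = 3.1667, f(x_5) = 9.333333, coefficient = 4
x_6 = 3.5000, f(x_6) = 10.000000, coefficient = 1

I ≈ (0.333333/3) × 144.000000 = 16.000000
Exact value: 16.000000
Error: 0.000000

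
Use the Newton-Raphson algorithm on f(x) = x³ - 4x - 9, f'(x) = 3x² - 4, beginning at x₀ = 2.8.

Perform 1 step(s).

f(x) = x³ - 4x - 9
f'(x) = 3x² - 4
x₀ = 2.8

Newton-Raphson formula: x_{n+1} = x_n - f(x_n)/f'(x_n)

Iteration 1:
  f(2.800000) = 1.752000
  f'(2.800000) = 19.520000
  x_1 = 2.800000 - 1.752000/19.520000 = 2.710246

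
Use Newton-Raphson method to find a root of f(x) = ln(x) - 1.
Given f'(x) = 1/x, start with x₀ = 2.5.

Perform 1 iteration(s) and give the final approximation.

f(x) = ln(x) - 1
f'(x) = 1/x
x₀ = 2.5

Newton-Raphson formula: x_{n+1} = x_n - f(x_n)/f'(x_n)

Iteration 1:
  f(2.500000) = -0.083709
  f'(2.500000) = 0.400000
  x_1 = 2.500000 - (-0.083709)/0.400000 = 2.709273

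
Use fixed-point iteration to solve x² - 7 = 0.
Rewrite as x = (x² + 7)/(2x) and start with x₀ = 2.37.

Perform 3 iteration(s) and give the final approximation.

Equation: x² - 7 = 0
Fixed-point form: x = (x² + 7)/(2x)
x₀ = 2.37

x_1 = g(2.370000) = 2.661793
x_2 = g(2.661793) = 2.645800
x_3 = g(2.645800) = 2.645751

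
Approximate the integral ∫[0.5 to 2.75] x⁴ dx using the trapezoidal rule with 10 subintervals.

f(x) = x⁴
a = 0.5, b = 2.75, n = 10
h = (b - a)/n = 0.225000

Trapezoidal rule: (h/2)[f(x₀) + 2f(x₁) + 2f(x₂) + ... + f(xₙ)]

x_0 = 0.5000, f(x_0) = 0.062500, coefficient = 1
x_1 = 0.7250, f(x_1) = 0.276282, coefficient = 2
x_2 = 0.9500, f(x_2) = 0.814506, coefficient = 2
x_3 = 1.1750, f(x_3) = 1.906125, coefficient = 2
x_4 = 1.4000, f(x_4) = 3.841600, coefficient = 2
x_5 = 1.6250, f(x_5) = 6.972900, coefficient = 2
x_6 = 1.8500, f(x_6) = 11.713506, coefficient = 2
x_7 = 2.0750, f(x_7) = 18.538407, coefficient = 2
x_8 = 2.3000, f(x_8) = 27.984100, coefficient = 2
x_9 = 2.5250, f(x_9) = 40.648594, coefficient = 2
x_10 = 2.7500, f(x_10) = 57.191406, coefficient = 1

I ≈ (0.225000/2) × 282.645948 = 31.797669
Exact value: 31.449023
Error: 0.348646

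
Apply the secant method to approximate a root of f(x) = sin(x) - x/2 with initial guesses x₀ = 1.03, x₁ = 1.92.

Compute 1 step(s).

f(x) = sin(x) - x/2
x₀ = 1.03, x₁ = 1.92

Secant formula: x_{n+1} = x_n - f(x_n)(x_n - x_{n-1})/(f(x_n) - f(x_{n-1}))

Iteration 1:
  f(1.030000) = 0.342299
  f(1.920000) = -0.020355
  x_2 = 1.920000 - (-0.020355)×(1.920000 - 1.030000)/(-0.020355 - 0.342299)
       = 1.870047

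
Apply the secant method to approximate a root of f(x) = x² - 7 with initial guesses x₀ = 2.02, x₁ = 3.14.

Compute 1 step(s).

f(x) = x² - 7
x₀ = 2.02, x₁ = 3.14

Secant formula: x_{n+1} = x_n - f(x_n)(x_n - x_{n-1})/(f(x_n) - f(x_{n-1}))

Iteration 1:
  f(2.020000) = -2.919600
  f(3.140000) = 2.859600
  x_2 = 3.140000 - 2.859600×(3.140000 - 2.020000)/(2.859600 - (-2.919600))
       = 2.585814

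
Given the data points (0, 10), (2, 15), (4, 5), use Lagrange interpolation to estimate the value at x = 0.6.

Lagrange interpolation formula:
P(x) = Σ yᵢ × Lᵢ(x)
where Lᵢ(x) = Π_{j≠i} (x - xⱼ)/(xᵢ - xⱼ)

L_0(0.6) = (0.6 - 2)/(0 - 2) × (0.6 - 4)/(0 - 4) = 0.595000
L_1(0.6) = (0.6 - 0)/(2 - 0) × (0.6 - 4)/(2 - 4) = 0.510000
L_2(0.6) = (0.6 - 0)/(4 - 0) × (0.6 - 2)/(4 - 2) = -0.105000

P(0.6) = 10×L_0(0.6) + 15×L_1(0.6) + 5×L_2(0.6)
P(0.6) = 13.075000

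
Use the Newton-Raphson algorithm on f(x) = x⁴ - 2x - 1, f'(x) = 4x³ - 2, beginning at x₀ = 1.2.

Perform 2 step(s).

f(x) = x⁴ - 2x - 1
f'(x) = 4x³ - 2
x₀ = 1.2

Newton-Raphson formula: x_{n+1} = x_n - f(x_n)/f'(x_n)

Iteration 1:
  f(1.200000) = -1.326400
  f'(1.200000) = 4.912000
  x_1 = 1.200000 - (-1.326400)/4.912000 = 1.470033
Iteration 2:
  f(1.470033) = 0.729838
  f'(1.470033) = 10.706937
  x_2 = 1.470033 - 0.729838/10.706937 = 1.401868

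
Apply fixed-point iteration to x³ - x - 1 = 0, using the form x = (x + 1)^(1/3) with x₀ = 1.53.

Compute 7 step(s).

Equation: x³ - x - 1 = 0
Fixed-point form: x = (x + 1)^(1/3)
x₀ = 1.53

x_1 = g(1.530000) = 1.362616
x_2 = g(1.362616) = 1.331878
x_3 = g(1.331878) = 1.326077
x_4 = g(1.326077) = 1.324976
x_5 = g(1.324976) = 1.324767
x_6 = g(1.324767) = 1.324727
x_7 = g(1.324727) = 1.324720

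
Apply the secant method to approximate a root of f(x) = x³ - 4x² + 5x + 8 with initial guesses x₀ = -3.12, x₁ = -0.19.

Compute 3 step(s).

f(x) = x³ - 4x² + 5x + 8
x₀ = -3.12, x₁ = -0.19

Secant formula: x_{n+1} = x_n - f(x_n)(x_n - x_{n-1})/(f(x_n) - f(x_{n-1}))

Iteration 1:
  f(-3.120000) = -76.908928
  f(-0.190000) = 6.898741
  x_2 = -0.190000 - 6.898741×(-0.190000 - (-3.120000))/(6.898741 - (-76.908928))
       = -0.431187
Iteration 2:
  f(-0.190000) = 6.898741
  f(-0.431187) = 5.020210
  x_3 = -0.431187 - 5.020210×(-0.431187 - (-0.190000))/(5.020210 - 6.898741)
       = -1.075738
Iteration 3:
  f(-0.431187) = 5.020210
  f(-1.075738) = -3.252391
  x_4 = -1.075738 - (-3.252391)×(-1.075738 - (-0.431187))/(-3.252391 - 5.020210)
       = -0.822331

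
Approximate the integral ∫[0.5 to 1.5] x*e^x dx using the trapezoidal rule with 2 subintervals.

f(x) = x*e^x
a = 0.5, b = 1.5, n = 2
h = (b - a)/n = 0.500000

Trapezoidal rule: (h/2)[f(x₀) + 2f(x₁) + 2f(x₂) + ... + f(xₙ)]

x_0 = 0.5000, f(x_0) = 0.824361, coefficient = 1
x_1 = 1.0000, f(x_1) = 2.718282, coefficient = 2
x_2 = 1.5000, f(x_2) = 6.722534, coefficient = 1

I ≈ (0.500000/2) × 12.983458 = 3.245864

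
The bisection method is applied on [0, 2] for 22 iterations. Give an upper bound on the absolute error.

Bisection error bound: |error| ≤ (b-a)/2^n
|error| ≤ (2 - 0)/2^22 = 2/2^22
|error| ≤ 0.0000004768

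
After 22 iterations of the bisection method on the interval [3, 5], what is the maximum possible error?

Bisection error bound: |error| ≤ (b-a)/2^n
|error| ≤ (5 - 3)/2^22 = 2/2^22
|error| ≤ 0.0000004768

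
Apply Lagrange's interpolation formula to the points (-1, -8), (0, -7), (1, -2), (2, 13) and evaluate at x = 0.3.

Lagrange interpolation formula:
P(x) = Σ yᵢ × Lᵢ(x)
where Lᵢ(x) = Π_{j≠i} (x - xⱼ)/(xᵢ - xⱼ)

L_0(0.3) = (0.3 - 0)/(-1 - 0) × (0.3 - 1)/(-1 - 1) × (0.3 - 2)/(-1 - 2) = -0.059500
L_1(0.3) = (0.3 - (-1))/(0 - (-1)) × (0.3 - 1)/(0 - 1) × (0.3 - 2)/(0 - 2) = 0.773500
L_2(0.3) = (0.3 - (-1))/(1 - (-1)) × (0.3 - 0)/(1 - 0) × (0.3 - 2)/(1 - 2) = 0.331500
L_3(0.3) = (0.3 - (-1))/(2 - (-1)) × (0.3 - 0)/(2 - 0) × (0.3 - 1)/(2 - 1) = -0.045500

P(0.3) = (-8)×L_0(0.3) + (-7)×L_1(0.3) + (-2)×L_2(0.3) + 13×L_3(0.3)
P(0.3) = -6.193000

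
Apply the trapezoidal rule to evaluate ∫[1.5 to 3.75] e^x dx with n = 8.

f(x) = e^x
a = 1.5, b = 3.75, n = 8
h = (b - a)/n = 0.281250

Trapezoidal rule: (h/2)[f(x₀) + 2f(x₁) + 2f(x₂) + ... + f(xₙ)]

x_0 = 1.5000, f(x_0) = 4.481689, coefficient = 1
x_1 = 1.7812, f(x_1) = 5.937273, coefficient = 2
x_2 = 2.0625, f(x_2) = 7.865609, coefficient = 2
x_3 = 2.3438, f(x_3) = 10.420239, coefficient = 2
x_4 = 2.6250, f(x_4) = 13.804574, coefficient = 2
x_5 = 2.9062, f(x_5) = 18.288089, coefficient = 2
x_6 = 3.1875, f(x_6) = 24.227782, coefficient = 2
x_7 = 3.4688, f(x_7) = 32.096597, coefficient = 2
x_8 = 3.7500, f(x_8) = 42.521082, coefficient = 1

I ≈ (0.281250/2) × 272.283100 = 38.289811
Exact value: 38.039393
Error: 0.250418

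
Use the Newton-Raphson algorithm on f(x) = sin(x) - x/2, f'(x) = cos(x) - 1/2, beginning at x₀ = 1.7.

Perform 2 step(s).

f(x) = sin(x) - x/2
f'(x) = cos(x) - 1/2
x₀ = 1.7

Newton-Raphson formula: x_{n+1} = x_n - f(x_n)/f'(x_n)

Iteration 1:
  f(1.700000) = 0.141665
  f'(1.700000) = -0.628844
  x_1 = 1.700000 - 0.141665/(-0.628844) = 1.925278
Iteration 2:
  f(1.925278) = -0.024812
  f'(1.925278) = -0.847104
  x_2 = 1.925278 - (-0.024812)/(-0.847104) = 1.895987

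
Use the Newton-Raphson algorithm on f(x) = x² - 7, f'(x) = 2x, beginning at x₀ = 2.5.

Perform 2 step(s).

f(x) = x² - 7
f'(x) = 2x
x₀ = 2.5

Newton-Raphson formula: x_{n+1} = x_n - f(x_n)/f'(x_n)

Iteration 1:
  f(2.500000) = -0.750000
  f'(2.500000) = 5.000000
  x_1 = 2.500000 - (-0.750000)/5.000000 = 2.650000
Iteration 2:
  f(2.650000) = 0.022500
  f'(2.650000) = 5.300000
  x_2 = 2.650000 - 0.022500/5.300000 = 2.645755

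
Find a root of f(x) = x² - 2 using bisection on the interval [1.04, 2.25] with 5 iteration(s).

f(x) = x² - 2
Initial interval: [1.04, 2.25]

Iteration 1:
  c_1 = (1.040000 + 2.250000)/2 = 1.645000
  f(c_1) = f(1.645000) = 0.706025
  f(a) × f(c) < 0, new interval: [1.040000, 1.645000]
Iteration 2:
  c_2 = (1.040000 + 1.645000)/2 = 1.342500
  f(c_2) = f(1.342500) = -0.197694
  f(a) × f(c) ≥ 0, new interval: [1.342500, 1.645000]
Iteration 3:
  c_3 = (1.342500 + 1.645000)/2 = 1.493750
  f(c_3) = f(1.493750) = 0.231289
  f(a) × f(c) < 0, new interval: [1.342500, 1.493750]
Iteration 4:
  c_4 = (1.342500 + 1.493750)/2 = 1.418125
  f(c_4) = f(1.418125) = 0.011079
  f(a) × f(c) < 0, new interval: [1.342500, 1.418125]
Iteration 5:
  c_5 = (1.342500 + 1.418125)/2 = 1.380313
  f(c_5) = f(1.380313) = -0.094737
  f(a) × f(c) ≥ 0, new interval: [1.380313, 1.418125]

After 5 iteration(s), the approximation is c_5 = 1.380313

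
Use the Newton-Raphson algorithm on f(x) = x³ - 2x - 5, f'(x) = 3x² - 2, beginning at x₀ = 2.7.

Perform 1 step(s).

f(x) = x³ - 2x - 5
f'(x) = 3x² - 2
x₀ = 2.7

Newton-Raphson formula: x_{n+1} = x_n - f(x_n)/f'(x_n)

Iteration 1:
  f(2.700000) = 9.283000
  f'(2.700000) = 19.870000
  x_1 = 2.700000 - 9.283000/19.870000 = 2.232813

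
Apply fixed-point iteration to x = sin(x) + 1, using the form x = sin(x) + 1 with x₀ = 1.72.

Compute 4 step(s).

Equation: x = sin(x) + 1
Fixed-point form: x = sin(x) + 1
x₀ = 1.72

x_1 = g(1.720000) = 1.988890
x_2 = g(1.988890) = 1.913865
x_3 = g(1.913865) = 1.941727
x_4 = g(1.941727) = 1.931990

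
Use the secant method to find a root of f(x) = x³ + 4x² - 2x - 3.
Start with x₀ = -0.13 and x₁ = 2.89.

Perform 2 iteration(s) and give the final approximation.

f(x) = x³ + 4x² - 2x - 3
x₀ = -0.13, x₁ = 2.89

Secant formula: x_{n+1} = x_n - f(x_n)(x_n - x_{n-1})/(f(x_n) - f(x_{n-1}))

Iteration 1:
  f(-0.130000) = -2.674597
  f(2.890000) = 48.765969
  x_2 = 2.890000 - 48.765969×(2.890000 - (-0.130000))/(48.765969 - (-2.674597))
       = 0.027022
Iteration 2:
  f(2.890000) = 48.765969
  f(0.027022) = -3.051103
  x_3 = 0.027022 - (-3.051103)×(0.027022 - 2.890000)/(-3.051103 - 48.765969)
       = 0.195600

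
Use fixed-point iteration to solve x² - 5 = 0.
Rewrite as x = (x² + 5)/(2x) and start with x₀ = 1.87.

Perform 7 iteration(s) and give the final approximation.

Equation: x² - 5 = 0
Fixed-point form: x = (x² + 5)/(2x)
x₀ = 1.87

x_1 = g(1.870000) = 2.271898
x_2 = g(2.271898) = 2.236351
x_3 = g(2.236351) = 2.236068
x_4 = g(2.236068) = 2.236068
x_5 = g(2.236068) = 2.236068
x_6 = g(2.236068) = 2.236068
x_7 = g(2.236068) = 2.236068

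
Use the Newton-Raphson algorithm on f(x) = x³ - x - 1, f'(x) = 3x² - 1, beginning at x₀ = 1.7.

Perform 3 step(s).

f(x) = x³ - x - 1
f'(x) = 3x² - 1
x₀ = 1.7

Newton-Raphson formula: x_{n+1} = x_n - f(x_n)/f'(x_n)

Iteration 1:
  f(1.700000) = 2.213000
  f'(1.700000) = 7.670000
  x_1 = 1.700000 - 2.213000/7.670000 = 1.411473
Iteration 2:
  f(1.411473) = 0.400544
  f'(1.411473) = 4.976770
  x_2 = 1.411473 - 0.400544/4.976770 = 1.330991
Iteration 3:
  f(1.330991) = 0.026907
  f'(1.330991) = 4.314608
  x_3 = 1.330991 - 0.026907/4.314608 = 1.324754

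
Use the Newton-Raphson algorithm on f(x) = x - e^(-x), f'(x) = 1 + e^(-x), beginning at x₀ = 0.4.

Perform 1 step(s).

f(x) = x - e^(-x)
f'(x) = 1 + e^(-x)
x₀ = 0.4

Newton-Raphson formula: x_{n+1} = x_n - f(x_n)/f'(x_n)

Iteration 1:
  f(0.400000) = -0.270320
  f'(0.400000) = 1.670320
  x_1 = 0.400000 - (-0.270320)/1.670320 = 0.561837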